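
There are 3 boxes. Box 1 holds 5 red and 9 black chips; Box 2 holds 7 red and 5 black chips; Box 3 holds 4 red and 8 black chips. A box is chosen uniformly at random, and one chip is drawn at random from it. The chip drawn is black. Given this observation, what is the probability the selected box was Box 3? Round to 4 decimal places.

Tabulate prior·likelihood by source: [1] prior 0.333333, lik 0.6429, product 0.2143; [2] prior 0.333333, lik 0.4167, product 0.1389; [3] prior 0.333333, lik 0.6667, product 0.2222.
Normalizing constant = 0.57540; the posterior for Box 3 is its product over the sum, 0.2222/0.57540 = 0.3862.

Posterior probability ≈ 0.3862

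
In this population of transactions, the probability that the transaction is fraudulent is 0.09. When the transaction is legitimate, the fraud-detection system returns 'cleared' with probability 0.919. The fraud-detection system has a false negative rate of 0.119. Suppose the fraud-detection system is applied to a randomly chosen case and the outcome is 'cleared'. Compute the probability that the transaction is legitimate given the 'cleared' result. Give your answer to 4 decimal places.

P(¬H | E) ≈ 0.9874

Write H for 'the transaction is fraudulent'. Prior odds H:¬H = 0.09/0.91 = 0.098901. For the 'cleared' outcome, the likelihood ratio is 0.119/0.919 = 0.12949.
Posterior odds = 0.098901 × 0.12949 = 0.012807, so P(H|E) = 0.012807/(1+0.012807) = 0.0126. Then P(¬H|E) = 1 − 0.0126 = 0.9874.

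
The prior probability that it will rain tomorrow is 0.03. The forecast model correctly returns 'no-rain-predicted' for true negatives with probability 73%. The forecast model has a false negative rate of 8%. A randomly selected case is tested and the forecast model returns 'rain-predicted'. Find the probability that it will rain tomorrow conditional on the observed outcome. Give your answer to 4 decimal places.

P(H | E) ≈ 0.0953

Let H be the event that it will rain tomorrow. P(H) = 0.03, so P(¬H) = 0.97. With E the 'rain-predicted' result, P(E|H) = 0.92 and P(E|¬H) = 0.27.
P(E) = 0.92·0.03 + 0.27·0.97 = 0.027600 + 0.26190 = 0.28950.
By Bayes' theorem, P(H|E) = 0.027600 / 0.28950 = 0.0953.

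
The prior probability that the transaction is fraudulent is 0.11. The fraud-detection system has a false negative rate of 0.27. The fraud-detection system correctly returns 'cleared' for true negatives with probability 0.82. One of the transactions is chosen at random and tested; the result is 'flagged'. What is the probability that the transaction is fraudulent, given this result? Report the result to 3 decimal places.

Let H be the event that the transaction is fraudulent. P(H) = 0.11, so P(¬H) = 0.89. With E the 'flagged' result, P(E|H) = 0.73 and P(E|¬H) = 0.18.
P(E) = 0.73·0.11 + 0.18·0.89 = 0.080300 + 0.16020 = 0.24050.
By Bayes' theorem, P(H|E) = 0.080300 / 0.24050 = 0.334.

P(H | E) ≈ 0.334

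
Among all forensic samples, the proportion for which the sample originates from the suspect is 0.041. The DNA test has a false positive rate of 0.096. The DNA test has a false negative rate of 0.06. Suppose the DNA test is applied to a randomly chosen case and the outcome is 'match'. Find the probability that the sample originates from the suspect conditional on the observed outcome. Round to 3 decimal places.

Let H be the event that the sample originates from the suspect. P(H) = 0.041, so P(¬H) = 0.959. With E the 'match' result, P(E|H) = 0.94 and P(E|¬H) = 0.096.
P(E) = 0.94·0.041 + 0.096·0.959 = 0.038540 + 0.092064 = 0.13060.
By Bayes' theorem, P(H|E) = 0.038540 / 0.13060 = 0.295.

P(H | E) ≈ 0.295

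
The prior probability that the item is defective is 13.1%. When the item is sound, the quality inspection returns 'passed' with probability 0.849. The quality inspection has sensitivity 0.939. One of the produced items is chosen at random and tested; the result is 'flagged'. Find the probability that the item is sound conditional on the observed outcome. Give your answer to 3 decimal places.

P(¬H | E) ≈ 0.516

Let H be the event that the item is defective. P(H) = 0.131, so P(¬H) = 0.869. With E the 'flagged' result, P(E|H) = 0.939 and P(E|¬H) = 0.151.
P(E) = 0.939·0.131 + 0.151·0.869 = 0.12301 + 0.13122 = 0.25423.
By Bayes' theorem, P(H|E) = 0.12301 / 0.25423 = 0.484. Hence P(¬H|E) = 1 − 0.484 = 0.516.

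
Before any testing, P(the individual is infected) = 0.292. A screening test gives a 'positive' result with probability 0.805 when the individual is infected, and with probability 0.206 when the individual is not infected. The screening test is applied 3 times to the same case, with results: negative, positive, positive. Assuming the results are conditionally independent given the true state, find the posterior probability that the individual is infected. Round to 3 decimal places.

Posterior P(H) ≈ 0.607

Let H be the event that the individual is infected; start with P(H) = 0.292. P('positive'|H) = 0.805, P('positive'|¬H) = 0.206.
Update on result 1 ('negative'): P(H) ← 0.195·0.2920 / (0.195·0.2920 + 0.794·0.7080) = 0.056940/0.61909 = 0.0920.
Update on result 2 ('positive'): P(H) ← 0.805·0.0920 / (0.805·0.0920 + 0.206·0.9080) = 0.074039/0.26109 = 0.2836.
Update on result 3 ('positive'): P(H) ← 0.805·0.2836 / (0.805·0.2836 + 0.206·0.7164) = 0.22828/0.37586 = 0.6073.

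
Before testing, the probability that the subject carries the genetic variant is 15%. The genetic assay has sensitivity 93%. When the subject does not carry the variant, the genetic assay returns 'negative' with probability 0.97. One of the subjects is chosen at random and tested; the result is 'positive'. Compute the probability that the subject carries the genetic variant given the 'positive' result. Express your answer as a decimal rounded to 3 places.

P(H | E) ≈ 0.845

Write H for 'the subject carries the genetic variant'. Prior odds H:¬H = 0.15/0.85 = 0.17647. For the 'positive' outcome, the likelihood ratio is 0.93/0.03 = 31.000.
Posterior odds = 0.17647 × 31.000 = 5.4706, so P(H|E) = 5.4706/(1+5.4706) = 0.845.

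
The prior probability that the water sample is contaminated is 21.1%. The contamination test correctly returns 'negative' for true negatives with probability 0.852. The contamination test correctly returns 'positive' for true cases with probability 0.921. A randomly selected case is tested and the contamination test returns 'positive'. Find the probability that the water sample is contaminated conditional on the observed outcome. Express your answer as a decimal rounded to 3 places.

Write H for 'the water sample is contaminated'. Prior odds H:¬H = 0.211/0.789 = 0.26743. For the 'positive' outcome, the likelihood ratio is 0.921/0.148 = 6.2230.
Posterior odds = 0.26743 × 6.2230 = 1.6642, so P(H|E) = 1.6642/(1+1.6642) = 0.625.

P(H | E) ≈ 0.625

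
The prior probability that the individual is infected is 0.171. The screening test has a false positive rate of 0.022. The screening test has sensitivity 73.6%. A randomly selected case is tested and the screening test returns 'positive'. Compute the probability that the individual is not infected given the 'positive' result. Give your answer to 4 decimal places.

Let H be the event that the individual is infected. P(H) = 0.171, so P(¬H) = 0.829. With E the 'positive' result, P(E|H) = 0.736 and P(E|¬H) = 0.022.
P(E) = 0.736·0.171 + 0.022·0.829 = 0.12586 + 0.018238 = 0.14409.
By Bayes' theorem, P(H|E) = 0.12586 / 0.14409 = 0.8734. Hence P(¬H|E) = 1 − 0.8734 = 0.1266.

P(¬H | E) ≈ 0.1266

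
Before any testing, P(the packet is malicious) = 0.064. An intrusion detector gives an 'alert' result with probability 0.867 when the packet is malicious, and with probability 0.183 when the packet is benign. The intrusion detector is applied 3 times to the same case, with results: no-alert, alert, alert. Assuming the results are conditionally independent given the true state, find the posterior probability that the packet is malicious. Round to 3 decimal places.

Let H be the event that the packet is malicious; start with P(H) = 0.064. P('alert'|H) = 0.867, P('alert'|¬H) = 0.183.
Update on result 1 ('no-alert'): P(H) ← 0.133·0.0640 / (0.133·0.0640 + 0.817·0.9360) = 0.0085120/0.77322 = 0.0110.
Update on result 2 ('alert'): P(H) ← 0.867·0.0110 / (0.867·0.0110 + 0.183·0.9890) = 0.0095443/0.19053 = 0.0501.
Update on result 3 ('alert'): P(H) ← 0.867·0.0501 / (0.867·0.0501 + 0.183·0.9499) = 0.043431/0.21726 = 0.1999.

Posterior P(H) ≈ 0.200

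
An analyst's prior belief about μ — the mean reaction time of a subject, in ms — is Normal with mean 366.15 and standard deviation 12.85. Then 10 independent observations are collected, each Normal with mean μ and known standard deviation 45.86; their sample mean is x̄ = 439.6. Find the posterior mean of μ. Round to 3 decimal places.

Posterior mean ≈ 398.454

Prior precision 1/τ₀² = 1/12.85² = 0.00605611; data precision n/σ² = 10/45.86² = 0.00475480.
Posterior precision = 0.00605611 + 0.00475480 = 0.0108109.
Posterior mean = (0.00605611·366.15 + 0.00475480·439.6) / 0.0108109 = 398.454.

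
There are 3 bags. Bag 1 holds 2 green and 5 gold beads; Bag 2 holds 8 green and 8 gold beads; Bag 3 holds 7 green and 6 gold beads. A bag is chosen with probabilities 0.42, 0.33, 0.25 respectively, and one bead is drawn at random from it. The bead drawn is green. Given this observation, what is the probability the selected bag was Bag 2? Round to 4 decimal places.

P(green|Bag 1) = 0.2857; P(green|Bag 2) = 0.5; P(green|Bag 3) = 0.5385.
Prior × likelihood for each source: 0.42·0.2857=0.1200, 0.33·0.5=0.1650, 0.25·0.5385=0.1346. Summing gives P(green) = 0.41962.
P(Bag 2 | green) = 0.1650 / 0.41962 = 0.3932.

Posterior probability ≈ 0.3932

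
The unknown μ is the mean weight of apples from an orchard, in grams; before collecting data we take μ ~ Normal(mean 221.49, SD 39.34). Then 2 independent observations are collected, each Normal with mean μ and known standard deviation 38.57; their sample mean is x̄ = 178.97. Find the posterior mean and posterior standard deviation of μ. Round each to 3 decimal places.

Posterior mean ≈ 192.772; posterior SD ≈ 22.414

Prior precision 1/τ₀² = 1/39.34² = 0.00064615; data precision n/σ² = 2/38.57² = 0.00134441.
Posterior precision = 0.00064615 + 0.00134441 = 0.00199055, giving posterior SD = 1/√0.00199055 = 22.414.
Posterior mean = (0.00064615·221.49 + 0.00134441·178.97) / 0.00199055 = 192.772.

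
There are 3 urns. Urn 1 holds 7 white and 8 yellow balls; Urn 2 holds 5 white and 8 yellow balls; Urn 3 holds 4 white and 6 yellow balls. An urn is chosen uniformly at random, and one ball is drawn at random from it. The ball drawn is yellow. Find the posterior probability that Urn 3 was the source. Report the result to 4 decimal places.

P(yellow|Urn 1) = 0.5333; P(yellow|Urn 2) = 0.6154; P(yellow|Urn 3) = 0.6.
Prior × likelihood for each source: 0.333333·0.5333=0.1778, 0.333333·0.6154=0.2051, 0.333333·0.6=0.2000. Summing gives P(yellow) = 0.58291.
P(Urn 3 | yellow) = 0.2000 / 0.58291 = 0.3431.

Posterior probability ≈ 0.3431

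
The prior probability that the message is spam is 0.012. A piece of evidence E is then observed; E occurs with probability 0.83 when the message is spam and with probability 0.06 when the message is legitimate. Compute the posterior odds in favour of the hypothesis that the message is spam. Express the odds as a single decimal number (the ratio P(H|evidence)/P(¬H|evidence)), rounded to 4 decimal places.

Prior odds = 0.012/(1−0.012) = 0.012146. In log-odds, ln(0.012146) = -4.4108.
Add log likelihood ratio: ln(13.833) = 2.6271.
Posterior log-odds = -1.7837, so posterior odds = exp(-1.7837) = 0.16802.

Posterior odds ≈ 0.1680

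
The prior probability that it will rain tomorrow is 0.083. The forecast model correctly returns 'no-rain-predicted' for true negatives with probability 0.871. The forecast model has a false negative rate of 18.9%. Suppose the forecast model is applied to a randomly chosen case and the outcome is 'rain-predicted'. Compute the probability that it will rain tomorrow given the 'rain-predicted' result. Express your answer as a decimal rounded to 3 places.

P(H | E) ≈ 0.363

Write H for 'it will rain tomorrow'. Prior odds H:¬H = 0.083/0.917 = 0.090513. For the 'rain-predicted' outcome, the likelihood ratio is 0.811/0.129 = 6.2868.
Posterior odds = 0.090513 × 6.2868 = 0.56904, so P(H|E) = 0.56904/(1+0.56904) = 0.363.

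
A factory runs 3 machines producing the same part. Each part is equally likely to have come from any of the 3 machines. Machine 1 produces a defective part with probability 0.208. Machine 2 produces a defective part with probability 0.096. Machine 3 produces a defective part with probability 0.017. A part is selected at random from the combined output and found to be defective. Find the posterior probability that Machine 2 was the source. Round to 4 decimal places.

Tabulate prior·likelihood by source: [1] prior 0.333333, lik 0.208, product 0.06933; [2] prior 0.333333, lik 0.096, product 0.03200; [3] prior 0.333333, lik 0.017, product 0.005667.
Normalizing constant = 0.10700; the posterior for Machine 2 is its product over the sum, 0.03200/0.10700 = 0.2991.

Posterior probability ≈ 0.2991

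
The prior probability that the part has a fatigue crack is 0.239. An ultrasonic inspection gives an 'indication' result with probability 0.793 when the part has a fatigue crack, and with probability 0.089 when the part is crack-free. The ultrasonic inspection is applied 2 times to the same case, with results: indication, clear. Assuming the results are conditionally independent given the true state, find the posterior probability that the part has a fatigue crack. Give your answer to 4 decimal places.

With H the event that the part has a fatigue crack, the joint likelihood of the observed sequence is P(data|H) = 0.793·0.207 = 0.16415 and P(data|¬H) = 0.089·0.911 = 0.081079.
Bayes: P(H|data) = 0.239·0.16415 / (0.239·0.16415 + 0.761·0.081079) = 0.039232/0.10093 = 0.3887.

Posterior P(H) ≈ 0.3887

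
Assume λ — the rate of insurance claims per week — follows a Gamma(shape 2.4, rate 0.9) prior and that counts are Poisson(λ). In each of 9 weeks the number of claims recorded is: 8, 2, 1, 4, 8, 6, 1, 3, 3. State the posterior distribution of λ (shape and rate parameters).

Posterior: Gamma(shape=38.4, rate=9.9)

The Poisson likelihood adds the total count to the shape and the number of exposure periods to the rate. Here ∑xᵢ = 36 and n = 9, so shape 2.4→38.4 and rate 0.9→9.9.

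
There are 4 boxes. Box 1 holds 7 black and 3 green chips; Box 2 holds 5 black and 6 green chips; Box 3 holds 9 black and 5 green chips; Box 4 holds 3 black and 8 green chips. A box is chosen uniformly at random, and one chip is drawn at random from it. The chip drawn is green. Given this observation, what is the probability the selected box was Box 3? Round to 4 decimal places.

Posterior probability ≈ 0.1851

P(green|Box 1) = 0.3; P(green|Box 2) = 0.5455; P(green|Box 3) = 0.3571; P(green|Box 4) = 0.7273.
Prior × likelihood for each source: 0.25·0.3=0.07500, 0.25·0.5455=0.1364, 0.25·0.3571=0.08929, 0.25·0.7273=0.1818. Summing gives P(green) = 0.48247.
P(Box 3 | green) = 0.08929 / 0.48247 = 0.1851.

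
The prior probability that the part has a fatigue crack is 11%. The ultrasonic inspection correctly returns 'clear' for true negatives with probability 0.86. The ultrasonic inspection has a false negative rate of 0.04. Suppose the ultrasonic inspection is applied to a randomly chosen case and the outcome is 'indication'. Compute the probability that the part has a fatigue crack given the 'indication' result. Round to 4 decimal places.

Let H be the event that the part has a fatigue crack. P(H) = 0.11, so P(¬H) = 0.89. With E the 'indication' result, P(E|H) = 0.96 and P(E|¬H) = 0.14.
P(E) = 0.96·0.11 + 0.14·0.89 = 0.10560 + 0.12460 = 0.23020.
By Bayes' theorem, P(H|E) = 0.10560 / 0.23020 = 0.4587.

P(H | E) ≈ 0.4587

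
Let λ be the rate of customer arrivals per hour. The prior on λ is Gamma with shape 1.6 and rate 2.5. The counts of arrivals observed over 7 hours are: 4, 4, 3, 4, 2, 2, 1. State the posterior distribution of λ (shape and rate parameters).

Posterior: Gamma(shape=21.6, rate=9.5)

Total count ∑xᵢ = 20 over n = 7 hours.
Gamma is conjugate to the Poisson likelihood: posterior is Gamma(shape = 1.6+20 = 21.6, rate = 2.5+7 = 9.5).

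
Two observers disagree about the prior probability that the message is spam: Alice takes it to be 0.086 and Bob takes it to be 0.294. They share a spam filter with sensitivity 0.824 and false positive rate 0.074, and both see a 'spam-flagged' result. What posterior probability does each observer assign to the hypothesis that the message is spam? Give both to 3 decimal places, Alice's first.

Alice: 0.512; Bob: 0.823

P('+'|H) = 0.824, P('+'|¬H) = 0.074.
Alice: numerator 0.824·0.086 = 0.070864; evidence = 0.070864+0.074·0.914 = 0.13850; posterior = 0.512.
Bob: numerator 0.824·0.294 = 0.24226; evidence = 0.24226+0.074·0.706 = 0.29450; posterior = 0.823.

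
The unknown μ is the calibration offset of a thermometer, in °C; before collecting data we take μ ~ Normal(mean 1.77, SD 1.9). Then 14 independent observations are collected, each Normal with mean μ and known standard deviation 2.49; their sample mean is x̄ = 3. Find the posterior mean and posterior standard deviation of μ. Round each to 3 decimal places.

Posterior mean ≈ 2.866; posterior SD ≈ 0.628

Prior precision 1/τ₀² = 1/1.9² = 0.277008; data precision n/σ² = 14/2.49² = 2.25803.
Posterior precision = 0.277008 + 2.25803 = 2.53504, giving posterior SD = 1/√2.53504 = 0.628.
Posterior mean = (0.277008·1.77 + 2.25803·3) / 2.53504 = 2.866.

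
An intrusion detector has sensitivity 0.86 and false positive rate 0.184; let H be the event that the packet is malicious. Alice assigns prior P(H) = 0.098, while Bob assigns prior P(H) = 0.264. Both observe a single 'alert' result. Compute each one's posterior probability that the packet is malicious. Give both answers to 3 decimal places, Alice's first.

P('+'|H) = 0.86, P('+'|¬H) = 0.184.
Alice: numerator 0.86·0.098 = 0.084280; evidence = 0.084280+0.184·0.902 = 0.25025; posterior = 0.337.
Bob: numerator 0.86·0.264 = 0.22704; evidence = 0.22704+0.184·0.736 = 0.36246; posterior = 0.626.

Alice: 0.337; Bob: 0.626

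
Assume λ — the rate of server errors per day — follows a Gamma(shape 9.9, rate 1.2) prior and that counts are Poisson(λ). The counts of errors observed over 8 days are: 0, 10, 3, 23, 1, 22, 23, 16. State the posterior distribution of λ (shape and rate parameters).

Posterior: Gamma(shape=107.9, rate=9.2)

Total count ∑xᵢ = 98 over n = 8 days.
Gamma is conjugate to the Poisson likelihood: posterior is Gamma(shape = 9.9+98 = 107.9, rate = 1.2+8 = 9.2).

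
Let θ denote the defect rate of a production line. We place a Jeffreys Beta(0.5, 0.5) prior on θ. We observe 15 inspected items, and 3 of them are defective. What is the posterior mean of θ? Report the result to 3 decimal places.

Posterior mean ≈ 0.219

The binomial likelihood is conjugate to the Beta prior: with 3 successes and 12 failures, the posterior is Beta(0.5+3, 0.5+12) = Beta(3.5, 12.5).
E[θ | data] = 3.5/(3.5+12.5) = 0.219.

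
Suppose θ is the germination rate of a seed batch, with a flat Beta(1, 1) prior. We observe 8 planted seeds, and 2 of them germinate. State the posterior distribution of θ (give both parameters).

Posterior: Beta(3, 7)

Observing 2 successes and 6 failures updates Beta(1, 1) by adding the success and failure counts to the two shape parameters: α = 1+2 = 3, β = 1+6 = 7.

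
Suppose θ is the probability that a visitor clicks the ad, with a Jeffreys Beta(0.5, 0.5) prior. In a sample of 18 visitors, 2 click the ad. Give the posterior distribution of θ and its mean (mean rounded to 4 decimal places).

The binomial likelihood is conjugate to the Beta prior: with 2 successes and 16 failures, the posterior is Beta(0.5+2, 0.5+16) = Beta(2.5, 16.5).
E[θ | data] = 2.5/(2.5+16.5) = 0.1316.

Posterior: Beta(2.5, 16.5); mean ≈ 0.1316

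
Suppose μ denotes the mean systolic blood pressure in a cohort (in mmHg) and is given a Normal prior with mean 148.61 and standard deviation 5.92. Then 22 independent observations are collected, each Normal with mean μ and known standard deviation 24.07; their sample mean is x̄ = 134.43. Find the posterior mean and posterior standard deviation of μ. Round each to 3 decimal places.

Prior precision 1/τ₀² = 1/5.92² = 0.0285336; data precision n/σ² = 22/24.07² = 0.0379726.
Posterior precision = 0.0285336 + 0.0379726 = 0.0665062, giving posterior SD = 1/√0.0665062 = 3.878.
Posterior mean = (0.0285336·148.61 + 0.0379726·134.43) / 0.0665062 = 140.514.

Posterior mean ≈ 140.514; posterior SD ≈ 3.878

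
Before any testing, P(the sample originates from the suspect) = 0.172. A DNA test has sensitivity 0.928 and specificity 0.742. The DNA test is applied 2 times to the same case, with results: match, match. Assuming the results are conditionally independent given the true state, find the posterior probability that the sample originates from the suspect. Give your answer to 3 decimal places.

With H the event that the sample originates from the suspect, the joint likelihood of the observed sequence is P(data|H) = 0.928·0.928 = 0.86118 and P(data|¬H) = 0.258·0.258 = 0.066564.
Bayes: P(H|data) = 0.172·0.86118 / (0.172·0.86118 + 0.828·0.066564) = 0.14812/0.20324 = 0.7288.

Posterior P(H) ≈ 0.729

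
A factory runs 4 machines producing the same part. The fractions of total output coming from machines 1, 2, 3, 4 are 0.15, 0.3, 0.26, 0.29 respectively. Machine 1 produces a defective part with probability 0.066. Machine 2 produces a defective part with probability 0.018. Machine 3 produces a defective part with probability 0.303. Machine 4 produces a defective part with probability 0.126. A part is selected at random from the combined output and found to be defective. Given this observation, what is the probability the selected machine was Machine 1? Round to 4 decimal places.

Tabulate prior·likelihood by source: [1] prior 0.15, lik 0.066, product 0.009900; [2] prior 0.3, lik 0.018, product 0.005400; [3] prior 0.26, lik 0.303, product 0.07878; [4] prior 0.29, lik 0.126, product 0.03654.
Normalizing constant = 0.13062; the posterior for Machine 1 is its product over the sum, 0.009900/0.13062 = 0.0758.

Posterior probability ≈ 0.0758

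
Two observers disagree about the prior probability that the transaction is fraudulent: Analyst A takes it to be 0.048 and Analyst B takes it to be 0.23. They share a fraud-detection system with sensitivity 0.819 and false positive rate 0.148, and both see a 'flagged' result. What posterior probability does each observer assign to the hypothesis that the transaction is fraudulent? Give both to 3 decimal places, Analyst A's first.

Analyst A: 0.218; Analyst B: 0.623

The likelihood ratio for a 'flagged' result is 0.819/0.148 = 5.5338.
Analyst A: prior odds 0.048/0.952 = 0.050420; posterior odds 0.27901; posterior probability 0.218.
Analyst B: prior odds 0.23/0.77 = 0.29870; posterior odds 1.6529; posterior probability 0.623.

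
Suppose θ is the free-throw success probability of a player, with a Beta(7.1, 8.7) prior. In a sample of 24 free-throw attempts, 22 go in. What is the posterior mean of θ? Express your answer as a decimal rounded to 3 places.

The binomial likelihood is conjugate to the Beta prior: with 22 successes and 2 failures, the posterior is Beta(7.1+22, 8.7+2) = Beta(29.1, 10.7).
E[θ | data] = 29.1/(29.1+10.7) = 0.731.

Posterior mean ≈ 0.731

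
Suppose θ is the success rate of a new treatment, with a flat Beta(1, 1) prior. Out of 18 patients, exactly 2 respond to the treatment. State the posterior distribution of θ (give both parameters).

Observing 2 successes and 16 failures updates Beta(1, 1) by adding the success and failure counts to the two shape parameters: α = 1+2 = 3, β = 1+16 = 17.

Posterior: Beta(3, 17)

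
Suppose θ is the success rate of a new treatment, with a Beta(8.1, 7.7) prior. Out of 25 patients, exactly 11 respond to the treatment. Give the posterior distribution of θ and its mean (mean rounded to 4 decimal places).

The binomial likelihood is conjugate to the Beta prior: with 11 successes and 14 failures, the posterior is Beta(8.1+11, 7.7+14) = Beta(19.1, 21.7).
E[θ | data] = 19.1/(19.1+21.7) = 0.4681.

Posterior: Beta(19.1, 21.7); mean ≈ 0.4681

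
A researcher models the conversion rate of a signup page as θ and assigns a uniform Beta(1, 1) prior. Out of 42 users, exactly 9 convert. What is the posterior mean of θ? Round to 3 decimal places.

The binomial likelihood is conjugate to the Beta prior: with 9 successes and 33 failures, the posterior is Beta(1+9, 1+33) = Beta(10, 34).
E[θ | data] = 10/(10+34) = 0.227.

Posterior mean ≈ 0.227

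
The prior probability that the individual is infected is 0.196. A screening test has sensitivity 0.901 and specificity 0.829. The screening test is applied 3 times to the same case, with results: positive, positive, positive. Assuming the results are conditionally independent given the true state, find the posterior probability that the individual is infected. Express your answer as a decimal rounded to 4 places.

Let H be the event that the individual is infected; start with P(H) = 0.196. P('positive'|H) = 0.901, P('positive'|¬H) = 0.171.
Update on result 1 ('positive'): P(H) ← 0.901·0.1960 / (0.901·0.1960 + 0.171·0.8040) = 0.17660/0.31408 = 0.5623.
Update on result 2 ('positive'): P(H) ← 0.901·0.5623 / (0.901·0.5623 + 0.171·0.4377) = 0.50660/0.58145 = 0.8713.
Update on result 3 ('positive'): P(H) ← 0.901·0.8713 / (0.901·0.8713 + 0.171·0.1287) = 0.78501/0.80702 = 0.9727.

Posterior P(H) ≈ 0.9727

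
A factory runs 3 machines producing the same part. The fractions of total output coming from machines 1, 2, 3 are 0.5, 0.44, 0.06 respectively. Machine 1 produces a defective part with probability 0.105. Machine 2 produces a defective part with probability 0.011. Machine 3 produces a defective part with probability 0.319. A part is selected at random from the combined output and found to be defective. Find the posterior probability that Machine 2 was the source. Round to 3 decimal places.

Posterior probability ≈ 0.063

P(defective|M1) = 0.105; P(defective|M2) = 0.011; P(defective|M3) = 0.319.
Prior × likelihood for each source: 0.5·0.105=0.05250, 0.44·0.011=0.004840, 0.06·0.319=0.01914. Summing gives P(defective) = 0.076480.
P(Machine 2 | defective) = 0.004840 / 0.076480 = 0.063.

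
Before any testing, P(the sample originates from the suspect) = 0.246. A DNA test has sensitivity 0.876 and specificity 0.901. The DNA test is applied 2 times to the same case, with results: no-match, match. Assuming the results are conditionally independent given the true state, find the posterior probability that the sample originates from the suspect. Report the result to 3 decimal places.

Posterior P(H) ≈ 0.284

With H the event that the sample originates from the suspect, the joint likelihood of the observed sequence is P(data|H) = 0.124·0.876 = 0.10862 and P(data|¬H) = 0.901·0.099 = 0.089199.
Bayes: P(H|data) = 0.246·0.10862 / (0.246·0.10862 + 0.754·0.089199) = 0.026722/0.093978 = 0.2843.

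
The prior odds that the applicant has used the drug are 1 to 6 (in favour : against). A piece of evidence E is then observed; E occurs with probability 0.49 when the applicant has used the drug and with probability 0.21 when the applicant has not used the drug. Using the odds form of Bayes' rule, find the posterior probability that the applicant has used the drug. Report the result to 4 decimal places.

Posterior probability ≈ 0.2800

Prior odds = 1/6 = 0.16667.
Likelihood ratio for E = 0.49/0.21 = 2.3333.
Posterior odds = prior odds × LR = 0.38889.
Posterior probability = odds/(1+odds) = 0.38889/1.3889 = 0.2800.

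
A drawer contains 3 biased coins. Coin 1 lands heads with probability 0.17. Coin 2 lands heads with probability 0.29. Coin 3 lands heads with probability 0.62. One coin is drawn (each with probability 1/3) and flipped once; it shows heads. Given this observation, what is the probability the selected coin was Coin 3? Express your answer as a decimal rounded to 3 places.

Posterior probability ≈ 0.574

Tabulate prior·likelihood by source: [1] prior 0.333333, lik 0.17, product 0.05667; [2] prior 0.333333, lik 0.29, product 0.09667; [3] prior 0.333333, lik 0.62, product 0.2067.
Normalizing constant = 0.36000; the posterior for Coin 3 is its product over the sum, 0.2067/0.36000 = 0.574.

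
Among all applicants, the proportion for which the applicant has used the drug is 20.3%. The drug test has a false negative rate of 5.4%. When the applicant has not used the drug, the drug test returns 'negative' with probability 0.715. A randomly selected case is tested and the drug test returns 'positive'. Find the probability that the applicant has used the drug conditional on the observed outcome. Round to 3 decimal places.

P(H | E) ≈ 0.458

Write H for 'the applicant has used the drug'. Prior odds H:¬H = 0.203/0.797 = 0.25471. For the 'positive' outcome, the likelihood ratio is 0.946/0.285 = 3.3193.
Posterior odds = 0.25471 × 3.3193 = 0.84544, so P(H|E) = 0.84544/(1+0.84544) = 0.458.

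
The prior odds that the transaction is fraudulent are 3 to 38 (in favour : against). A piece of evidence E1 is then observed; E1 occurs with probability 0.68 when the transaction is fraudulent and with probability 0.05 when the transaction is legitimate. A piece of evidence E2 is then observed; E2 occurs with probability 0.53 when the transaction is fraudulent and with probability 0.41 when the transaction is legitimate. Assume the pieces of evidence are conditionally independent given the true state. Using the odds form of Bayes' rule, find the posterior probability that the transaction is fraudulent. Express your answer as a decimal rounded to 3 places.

Posterior probability ≈ 0.581

Prior odds = 3/38 = 0.078947.
Likelihood ratio for E1 = 0.68/0.05 = 13.600.
Likelihood ratio for E2 = 0.53/0.41 = 1.2927.
Posterior odds = prior odds × LR₁ × LR₂ = 1.3879.
Posterior probability = odds/(1+odds) = 1.3879/2.3879 = 0.581.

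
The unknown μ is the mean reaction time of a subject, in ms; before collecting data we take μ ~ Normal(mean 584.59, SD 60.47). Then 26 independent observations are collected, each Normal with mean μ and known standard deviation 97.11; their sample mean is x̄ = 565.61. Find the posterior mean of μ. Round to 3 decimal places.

Posterior mean ≈ 567.323

Prior precision 1/τ₀² = 1/60.47² = 0.00027348; data precision n/σ² = 26/97.11² = 0.00275706.
Posterior precision = 0.00027348 + 0.00275706 = 0.00303053.
Posterior mean = (0.00027348·584.59 + 0.00275706·565.61) / 0.00303053 = 567.323.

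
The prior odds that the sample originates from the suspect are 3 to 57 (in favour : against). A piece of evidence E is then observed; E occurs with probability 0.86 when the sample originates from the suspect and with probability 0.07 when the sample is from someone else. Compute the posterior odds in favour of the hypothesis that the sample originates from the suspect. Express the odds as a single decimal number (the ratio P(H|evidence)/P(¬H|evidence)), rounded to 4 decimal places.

Prior odds = 3/57 = 0.052632.
Likelihood ratio for E = 0.86/0.07 = 12.286.
Posterior odds = prior odds × LR = 0.64662.

Posterior odds ≈ 0.6466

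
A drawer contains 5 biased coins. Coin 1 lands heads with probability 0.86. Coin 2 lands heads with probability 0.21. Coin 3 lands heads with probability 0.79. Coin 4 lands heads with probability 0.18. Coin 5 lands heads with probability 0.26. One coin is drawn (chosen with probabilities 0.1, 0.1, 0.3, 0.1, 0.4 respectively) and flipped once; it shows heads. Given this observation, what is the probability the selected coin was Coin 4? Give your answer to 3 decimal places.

Tabulate prior·likelihood by source: [1] prior 0.1, lik 0.86, product 0.08600; [2] prior 0.1, lik 0.21, product 0.02100; [3] prior 0.3, lik 0.79, product 0.2370; [4] prior 0.1, lik 0.18, product 0.01800; [5] prior 0.4, lik 0.26, product 0.1040.
Normalizing constant = 0.46600; the posterior for Coin 4 is its product over the sum, 0.01800/0.46600 = 0.039.

Posterior probability ≈ 0.039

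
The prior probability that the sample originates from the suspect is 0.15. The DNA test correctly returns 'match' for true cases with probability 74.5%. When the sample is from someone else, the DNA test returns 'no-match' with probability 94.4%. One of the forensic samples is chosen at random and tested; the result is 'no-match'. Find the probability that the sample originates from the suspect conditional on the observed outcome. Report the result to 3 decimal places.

P(H | E) ≈ 0.046

Let H be the event that the sample originates from the suspect. P(H) = 0.15, so P(¬H) = 0.85. With E the 'no-match' result, P(E|H) = 0.255 and P(E|¬H) = 0.944.
P(E) = 0.255·0.15 + 0.944·0.85 = 0.038250 + 0.80240 = 0.84065.
By Bayes' theorem, P(H|E) = 0.038250 / 0.84065 = 0.046.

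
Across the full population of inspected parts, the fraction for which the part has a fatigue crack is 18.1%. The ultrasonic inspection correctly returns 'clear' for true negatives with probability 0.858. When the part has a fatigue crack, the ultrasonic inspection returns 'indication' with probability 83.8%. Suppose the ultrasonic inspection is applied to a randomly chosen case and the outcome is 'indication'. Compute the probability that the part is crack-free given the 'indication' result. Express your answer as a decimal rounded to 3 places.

P(¬H | E) ≈ 0.434

Let H be the event that the part has a fatigue crack. P(H) = 0.181, so P(¬H) = 0.819. With E the 'indication' result, P(E|H) = 0.838 and P(E|¬H) = 0.142.
P(E) = 0.838·0.181 + 0.142·0.819 = 0.15168 + 0.11630 = 0.26798.
By Bayes' theorem, P(H|E) = 0.15168 / 0.26798 = 0.566. Hence P(¬H|E) = 1 − 0.566 = 0.434.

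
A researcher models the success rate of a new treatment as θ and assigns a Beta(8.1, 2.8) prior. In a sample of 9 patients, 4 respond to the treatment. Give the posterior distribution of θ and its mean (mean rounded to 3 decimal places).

Posterior: Beta(12.1, 7.8); mean ≈ 0.608

The binomial likelihood is conjugate to the Beta prior: with 4 successes and 5 failures, the posterior is Beta(8.1+4, 2.8+5) = Beta(12.1, 7.8).
Posterior mean = α/(α+β) = 12.1/19.9 = 0.608.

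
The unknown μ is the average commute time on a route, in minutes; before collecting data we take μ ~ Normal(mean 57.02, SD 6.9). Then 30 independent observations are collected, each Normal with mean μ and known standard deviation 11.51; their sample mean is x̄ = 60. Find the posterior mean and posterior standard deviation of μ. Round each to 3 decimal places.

Posterior mean ≈ 59.747; posterior SD ≈ 2.010

With known σ, the Normal prior is conjugate. Weight on the data is w = (n/σ²)/(n/σ² + 1/τ₀²) = 0.226449/(0.226449+0.0210040) = 0.91512.
Posterior mean = w·x̄ + (1−w)·μ₀ = 0.91512·60 + 0.084881·57.02 = 59.747. Posterior variance = 1/(0.226449+0.0210040) = 4.04117, so SD = 2.010.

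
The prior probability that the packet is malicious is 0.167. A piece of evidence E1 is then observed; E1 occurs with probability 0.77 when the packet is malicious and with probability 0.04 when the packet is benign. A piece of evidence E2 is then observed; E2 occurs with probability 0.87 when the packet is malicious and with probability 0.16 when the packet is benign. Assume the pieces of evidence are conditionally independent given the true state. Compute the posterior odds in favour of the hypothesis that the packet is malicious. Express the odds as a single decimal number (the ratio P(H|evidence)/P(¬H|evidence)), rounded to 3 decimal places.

Posterior odds ≈ 20.985

Prior odds = 0.167/(1−0.167) = 0.20048. In log-odds, ln(0.20048) = -1.6070.
Add log likelihood ratios: ln(19.250) + ln(5.4375) = 4.6508.
Posterior log-odds = 3.0438, so posterior odds = exp(3.0438) = 20.985.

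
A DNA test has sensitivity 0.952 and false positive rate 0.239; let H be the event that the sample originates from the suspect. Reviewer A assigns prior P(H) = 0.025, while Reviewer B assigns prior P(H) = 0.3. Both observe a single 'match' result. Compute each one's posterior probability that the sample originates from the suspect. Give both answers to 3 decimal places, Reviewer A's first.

P('+'|H) = 0.952, P('+'|¬H) = 0.239.
Reviewer A: numerator 0.952·0.025 = 0.023800; evidence = 0.023800+0.239·0.975 = 0.25682; posterior = 0.093.
Reviewer B: numerator 0.952·0.3 = 0.28560; evidence = 0.28560+0.239·0.7 = 0.45290; posterior = 0.631.

Reviewer A: 0.093; Reviewer B: 0.631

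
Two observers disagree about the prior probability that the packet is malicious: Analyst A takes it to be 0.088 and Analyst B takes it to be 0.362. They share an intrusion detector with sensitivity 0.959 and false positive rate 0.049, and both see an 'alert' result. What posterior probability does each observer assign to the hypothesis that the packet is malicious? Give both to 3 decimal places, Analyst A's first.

Analyst A: 0.654; Analyst B: 0.917

P('+'|H) = 0.959, P('+'|¬H) = 0.049.
Analyst A: numerator 0.959·0.088 = 0.084392; evidence = 0.084392+0.049·0.912 = 0.12908; posterior = 0.654.
Analyst B: numerator 0.959·0.362 = 0.34716; evidence = 0.34716+0.049·0.638 = 0.37842; posterior = 0.917.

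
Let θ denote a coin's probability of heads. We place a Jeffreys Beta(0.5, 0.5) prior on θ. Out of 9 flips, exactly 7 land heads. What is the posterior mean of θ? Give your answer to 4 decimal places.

The binomial likelihood is conjugate to the Beta prior: with 7 successes and 2 failures, the posterior is Beta(0.5+7, 0.5+2) = Beta(7.5, 2.5).
E[θ | data] = 7.5/(7.5+2.5) = 0.7500.

Posterior mean ≈ 0.7500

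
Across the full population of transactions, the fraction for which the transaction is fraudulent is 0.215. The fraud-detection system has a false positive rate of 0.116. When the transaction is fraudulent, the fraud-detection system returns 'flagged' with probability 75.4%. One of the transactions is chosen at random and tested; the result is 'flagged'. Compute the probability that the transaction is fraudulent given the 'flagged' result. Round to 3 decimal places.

Write H for 'the transaction is fraudulent'. Prior odds H:¬H = 0.215/0.785 = 0.27389. For the 'flagged' outcome, the likelihood ratio is 0.754/0.116 = 6.5000.
Posterior odds = 0.27389 × 6.5000 = 1.7803, so P(H|E) = 1.7803/(1+1.7803) = 0.640.

P(H | E) ≈ 0.640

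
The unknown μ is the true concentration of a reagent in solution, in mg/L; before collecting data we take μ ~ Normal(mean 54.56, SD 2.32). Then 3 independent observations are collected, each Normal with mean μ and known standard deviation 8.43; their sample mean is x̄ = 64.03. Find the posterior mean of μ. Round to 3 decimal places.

Posterior mean ≈ 56.313

With known σ, the Normal prior is conjugate. Weight on the data is w = (n/σ²)/(n/σ² + 1/τ₀²) = 0.0422149/(0.0422149+0.185791) = 0.18515.
Posterior mean = w·x̄ + (1−w)·μ₀ = 0.18515·64.03 + 0.81485·54.56 = 56.313.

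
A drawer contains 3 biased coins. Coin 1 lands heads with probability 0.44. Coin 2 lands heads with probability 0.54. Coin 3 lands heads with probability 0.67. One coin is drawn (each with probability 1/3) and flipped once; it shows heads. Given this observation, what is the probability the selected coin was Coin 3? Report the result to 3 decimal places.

Posterior probability ≈ 0.406

P(heads|C1) = 0.44; P(heads|C2) = 0.54; P(heads|C3) = 0.67.
Prior × likelihood for each source: 0.333333·0.44=0.1467, 0.333333·0.54=0.1800, 0.333333·0.67=0.2233. Summing gives P(heads) = 0.55000.
P(Coin 3 | heads) = 0.2233 / 0.55000 = 0.406.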